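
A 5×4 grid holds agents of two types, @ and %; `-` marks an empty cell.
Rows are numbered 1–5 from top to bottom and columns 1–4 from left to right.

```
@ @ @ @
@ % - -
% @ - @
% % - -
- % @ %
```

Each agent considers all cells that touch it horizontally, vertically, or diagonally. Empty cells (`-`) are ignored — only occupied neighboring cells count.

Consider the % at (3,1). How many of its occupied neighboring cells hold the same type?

Occupied neighbors of (3,1): (2,1)=@, (2,2)=%, (3,2)=@, (4,1)=%, (4,2)=%.
Same type (%): 3 of 5.

3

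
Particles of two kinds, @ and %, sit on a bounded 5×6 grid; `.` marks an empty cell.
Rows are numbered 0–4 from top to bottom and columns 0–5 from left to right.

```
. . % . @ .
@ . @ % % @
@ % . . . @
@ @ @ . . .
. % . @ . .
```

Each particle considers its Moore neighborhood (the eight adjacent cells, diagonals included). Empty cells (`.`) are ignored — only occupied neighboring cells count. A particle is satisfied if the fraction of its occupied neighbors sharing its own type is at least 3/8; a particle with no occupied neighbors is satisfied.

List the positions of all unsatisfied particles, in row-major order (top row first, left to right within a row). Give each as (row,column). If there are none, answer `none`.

(0,4), (1,2), (1,4), (2,1), (4,1)

Row 0: (0,2)% 1/2 satisfied · (0,4)@ 1/3 not
Row 1: (1,0)@ 1/2 satisfied · (1,2)@ 0/3 not · (1,3)% 2/4 satisfied · (1,4)% 1/4 not · (1,5)@ 2/3 satisfied
Row 2: (2,0)@ 3/4 satisfied · (2,1)% 0/6 not · (2,5)@ 1/2 satisfied
Row 3: (3,0)@ 2/4 satisfied · (3,1)@ 3/5 satisfied · (3,2)@ 2/4 satisfied
Row 4: (4,1)% 0/3 not · (4,3)@ 1/1 satisfied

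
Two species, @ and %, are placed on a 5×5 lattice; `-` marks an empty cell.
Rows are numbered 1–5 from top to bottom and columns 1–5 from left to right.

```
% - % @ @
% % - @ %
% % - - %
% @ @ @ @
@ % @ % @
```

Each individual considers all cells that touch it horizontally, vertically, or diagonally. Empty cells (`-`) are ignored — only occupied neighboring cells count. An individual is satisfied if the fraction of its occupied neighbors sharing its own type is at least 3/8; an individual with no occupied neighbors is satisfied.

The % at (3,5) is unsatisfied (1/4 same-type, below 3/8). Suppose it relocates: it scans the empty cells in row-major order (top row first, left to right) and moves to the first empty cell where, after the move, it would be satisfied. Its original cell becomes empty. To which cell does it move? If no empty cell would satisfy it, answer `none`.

Vacating (3,5). Empty cells in order:
  (1,2): 4/4 same-type → satisfied — stop here.

(1,2)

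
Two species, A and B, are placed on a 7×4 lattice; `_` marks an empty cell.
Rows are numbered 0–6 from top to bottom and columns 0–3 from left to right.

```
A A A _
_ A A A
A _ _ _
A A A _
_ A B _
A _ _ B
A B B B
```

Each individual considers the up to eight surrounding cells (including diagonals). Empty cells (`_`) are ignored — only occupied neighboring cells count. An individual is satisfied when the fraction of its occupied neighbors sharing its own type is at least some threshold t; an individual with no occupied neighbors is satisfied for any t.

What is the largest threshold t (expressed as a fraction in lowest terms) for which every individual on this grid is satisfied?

(0,0)A 2/2
(0,1)A 4/4
(0,2)A 4/4
(1,1)A 5/5
(1,2)A 4/4
(1,3)A 2/2
(2,0)A 3/3
(3,0)A 3/3
(3,1)A 4/5
(3,2)A 2/3
(4,1)A 4/5
(4,2)B 1/4
(5,0)A 2/3
(5,3)B 3/3
(6,0)A 1/2
(6,1)B 1/3
(6,2)B 3/3
(6,3)B 2/2
The smallest same-type fraction is 1/4 at (4,2), which reduces to 1/4. Any threshold above that leaves this individual unsatisfied.

1/4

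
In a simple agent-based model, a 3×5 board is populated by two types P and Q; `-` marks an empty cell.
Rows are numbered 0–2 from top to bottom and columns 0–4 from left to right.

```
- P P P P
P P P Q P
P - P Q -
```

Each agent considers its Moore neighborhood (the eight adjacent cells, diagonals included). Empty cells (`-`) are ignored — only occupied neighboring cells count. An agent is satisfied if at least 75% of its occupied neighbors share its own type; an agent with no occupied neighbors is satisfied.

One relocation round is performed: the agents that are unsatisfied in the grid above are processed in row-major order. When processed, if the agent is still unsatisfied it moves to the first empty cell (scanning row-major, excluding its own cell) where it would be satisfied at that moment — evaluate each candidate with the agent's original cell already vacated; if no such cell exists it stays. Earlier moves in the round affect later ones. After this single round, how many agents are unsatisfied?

Initially unsatisfied (in order): (0,4), (1,2), (1,3), (1,4), (2,2), (2,3).
  (0,4) → (0,0).
  (1,2) → (2,1).
  (1,3): no empty cell satisfies it; stays.
  (1,4) → (1,2).
  (2,2): no empty cell satisfies it; stays.
  (2,3) → (2,4).
Resulting grid:
P P P P -
P P P Q -
P P P - Q
Unsatisfied now: (0,3), (1,3).

2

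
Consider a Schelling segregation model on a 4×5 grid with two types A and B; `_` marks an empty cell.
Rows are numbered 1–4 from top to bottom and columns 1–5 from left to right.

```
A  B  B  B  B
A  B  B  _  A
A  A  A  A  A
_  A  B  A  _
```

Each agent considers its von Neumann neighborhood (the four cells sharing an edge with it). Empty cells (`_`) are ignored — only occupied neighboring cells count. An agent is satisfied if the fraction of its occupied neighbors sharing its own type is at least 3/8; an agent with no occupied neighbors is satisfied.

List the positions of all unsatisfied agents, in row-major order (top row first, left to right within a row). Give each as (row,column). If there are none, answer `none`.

(1,1)A 1/2 satisfied
(1,2)B 2/3 satisfied
(1,3)B 3/3 satisfied
(1,4)B 2/2 satisfied
(1,5)B 1/2 satisfied
(2,1)A 2/3 satisfied
(2,2)B 2/4 satisfied
(2,3)B 2/3 satisfied
(2,5)A 1/2 satisfied
(3,1)A 2/2 satisfied
(3,2)A 3/4 satisfied
(3,3)A 2/4 satisfied
(3,4)A 3/3 satisfied
(3,5)A 2/2 satisfied
(4,2)A 1/2 satisfied
(4,3)B 0/3 not
(4,4)A 1/2 satisfied

(4,3)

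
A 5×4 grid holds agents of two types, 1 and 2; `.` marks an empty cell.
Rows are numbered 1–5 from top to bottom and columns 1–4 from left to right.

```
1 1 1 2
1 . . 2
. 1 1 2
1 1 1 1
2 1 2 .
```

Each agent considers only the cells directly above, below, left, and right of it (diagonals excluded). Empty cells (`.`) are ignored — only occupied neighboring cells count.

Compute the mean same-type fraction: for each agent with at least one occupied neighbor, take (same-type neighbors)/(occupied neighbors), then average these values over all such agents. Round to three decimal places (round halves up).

Row 1: (1,1)1 2/2 · (1,2)1 2/2 · (1,3)1 1/2 · (1,4)2 1/2
Row 2: (2,1)1 1/1 · (2,4)2 2/2
Row 3: (3,2)1 2/2 · (3,3)1 2/3 · (3,4)2 1/3
Row 4: (4,1)1 1/2 · (4,2)1 4/4 · (4,3)1 3/4 · (4,4)1 1/2
Row 5: (5,1)2 0/2 · (5,2)1 1/3 · (5,3)2 0/2
Sum over 16 agents: 2/2 + 2/2 + 1/2 + 1/2 + 1/1 + 2/2 + 2/2 + 2/3 + 1/3 + 1/2 + 4/4 + 3/4 + 1/2 + 0/2 + 1/3 + 0/2 = 121/12; mean = 121/12 ÷ 16 = 121/192 = 0.630208… → 0.630.

0.630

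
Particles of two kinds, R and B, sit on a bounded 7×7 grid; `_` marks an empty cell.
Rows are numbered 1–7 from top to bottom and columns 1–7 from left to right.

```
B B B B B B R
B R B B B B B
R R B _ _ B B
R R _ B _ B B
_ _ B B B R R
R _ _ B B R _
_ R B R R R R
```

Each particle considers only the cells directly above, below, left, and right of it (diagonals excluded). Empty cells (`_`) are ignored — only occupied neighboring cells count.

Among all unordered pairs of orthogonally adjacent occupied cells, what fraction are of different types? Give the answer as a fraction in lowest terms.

15/53

Scan each occupied cell's neighbors to the right and below so each pair is counted once.
Row 1: B(1,1)–B(1,2)= B(1,1)–B(2,1)= B(1,2)–B(1,3)= B(1,2)–R(2,2)≠ B(1,3)–B(1,4)= B(1,3)–B(2,3)= B(1,4)–B(1,5)= B(1,4)–B(2,4)= B(1,5)–B(1,6)= B(1,5)–B(2,5)= B(1,6)–R(1,7)≠ B(1,6)–B(2,6)= R(1,7)–B(2,7)≠  → 3/13 unlike.
Row 2: B(2,1)–R(2,2)≠ B(2,1)–R(3,1)≠ R(2,2)–B(2,3)≠ R(2,2)–R(3,2)= B(2,3)–B(2,4)= B(2,3)–B(3,3)= B(2,4)–B(2,5)= B(2,5)–B(2,6)= B(2,6)–B(2,7)= B(2,6)–B(3,6)= B(2,7)–B(3,7)=  → 3/11 unlike.
Row 3: R(3,1)–R(3,2)= R(3,1)–R(4,1)= R(3,2)–B(3,3)≠ R(3,2)–R(4,2)= B(3,6)–B(3,7)= B(3,6)–B(4,6)= B(3,7)–B(4,7)=  → 1/7 unlike.
Row 4: R(4,1)–R(4,2)= B(4,4)–B(5,4)= B(4,6)–B(4,7)= B(4,6)–R(5,6)≠ B(4,7)–R(5,7)≠  → 2/5 unlike.
Row 5: B(5,3)–B(5,4)= B(5,4)–B(5,5)= B(5,4)–B(6,4)= B(5,5)–R(5,6)≠ B(5,5)–B(6,5)= R(5,6)–R(5,7)= R(5,6)–R(6,6)=  → 1/7 unlike.
Row 6: B(6,4)–B(6,5)= B(6,4)–R(7,4)≠ B(6,5)–R(6,6)≠ B(6,5)–R(7,5)≠ R(6,6)–R(7,6)=  → 3/5 unlike.
Row 7: R(7,2)–B(7,3)≠ B(7,3)–R(7,4)≠ R(7,4)–R(7,5)= R(7,5)–R(7,6)= R(7,6)–R(7,7)=  → 2/5 unlike.
Total adjacent occupied pairs: 53; unlike-type pairs: 15.
15/53 is already in lowest terms.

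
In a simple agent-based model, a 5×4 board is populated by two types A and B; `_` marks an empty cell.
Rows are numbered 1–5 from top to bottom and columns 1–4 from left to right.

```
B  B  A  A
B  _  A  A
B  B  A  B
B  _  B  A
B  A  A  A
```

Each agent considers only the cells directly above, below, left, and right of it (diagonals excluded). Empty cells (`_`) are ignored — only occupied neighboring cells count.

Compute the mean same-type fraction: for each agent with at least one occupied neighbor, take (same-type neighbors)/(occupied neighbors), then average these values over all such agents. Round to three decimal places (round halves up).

0.644

Row 1: (1,1)B 2/2 · (1,2)B 1/2 · (1,3)A 2/3 · (1,4)A 2/2
Row 2: (2,1)B 2/2 · (2,3)A 3/3 · (2,4)A 2/3
Row 3: (3,1)B 3/3 · (3,2)B 1/2 · (3,3)A 1/4 · (3,4)B 0/3
Row 4: (4,1)B 2/2 · (4,3)B 0/3 · (4,4)A 1/3
Row 5: (5,1)B 1/2 · (5,2)A 1/2 · (5,3)A 2/3 · (5,4)A 2/2
Sum over 18 agents: 2/2 + 1/2 + 2/3 + 2/2 + 2/2 + 3/3 + 2/3 + 3/3 + 1/2 + 1/4 + 0/3 + 2/2 + 0/3 + 1/3 + 1/2 + 1/2 + 2/3 + 2/2 = 139/12; mean = 139/12 ÷ 18 = 139/216 = 0.643518… → 0.644.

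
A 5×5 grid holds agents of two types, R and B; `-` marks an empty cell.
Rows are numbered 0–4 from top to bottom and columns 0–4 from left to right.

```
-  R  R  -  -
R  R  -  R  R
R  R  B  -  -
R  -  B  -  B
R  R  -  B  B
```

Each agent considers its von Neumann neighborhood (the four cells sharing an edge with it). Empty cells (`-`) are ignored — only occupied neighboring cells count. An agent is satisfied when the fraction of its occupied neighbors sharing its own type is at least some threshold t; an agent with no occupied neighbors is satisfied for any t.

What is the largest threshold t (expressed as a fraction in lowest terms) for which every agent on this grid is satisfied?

1/2

Row 0: (0,1)R 2/2 · (0,2)R 1/1
Row 1: (1,0)R 2/2 · (1,1)R 3/3 · (1,3)R 1/1 · (1,4)R 1/1
Row 2: (2,0)R 3/3 · (2,1)R 2/3 · (2,2)B 1/2
Row 3: (3,0)R 2/2 · (3,2)B 1/1 · (3,4)B 1/1
Row 4: (4,0)R 2/2 · (4,1)R 1/1 · (4,3)B 1/1 · (4,4)B 2/2
The smallest same-type fraction is 1/2 at (2,2), which reduces to 1/2. Any threshold above that leaves this agent unsatisfied.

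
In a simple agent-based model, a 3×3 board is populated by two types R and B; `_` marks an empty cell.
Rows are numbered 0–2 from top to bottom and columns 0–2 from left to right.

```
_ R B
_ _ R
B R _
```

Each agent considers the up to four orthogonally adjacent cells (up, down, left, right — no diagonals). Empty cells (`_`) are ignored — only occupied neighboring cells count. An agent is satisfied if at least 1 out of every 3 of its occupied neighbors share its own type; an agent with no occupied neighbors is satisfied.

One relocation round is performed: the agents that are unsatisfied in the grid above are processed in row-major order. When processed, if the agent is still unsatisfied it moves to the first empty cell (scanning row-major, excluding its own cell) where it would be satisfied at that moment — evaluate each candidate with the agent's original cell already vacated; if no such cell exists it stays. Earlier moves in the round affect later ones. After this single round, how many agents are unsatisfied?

0

Initially unsatisfied (in order): (0,1), (0,2), (1,2), (2,0), (2,1).
  (0,1) → (0,0).
  (0,2) → (1,0).
  (1,2): now satisfied by earlier moves; stays.
  (2,0): now satisfied by earlier moves; stays.
  (2,1) → (0,1).
Resulting grid:
R R _
B _ R
B _ _
All satisfied now.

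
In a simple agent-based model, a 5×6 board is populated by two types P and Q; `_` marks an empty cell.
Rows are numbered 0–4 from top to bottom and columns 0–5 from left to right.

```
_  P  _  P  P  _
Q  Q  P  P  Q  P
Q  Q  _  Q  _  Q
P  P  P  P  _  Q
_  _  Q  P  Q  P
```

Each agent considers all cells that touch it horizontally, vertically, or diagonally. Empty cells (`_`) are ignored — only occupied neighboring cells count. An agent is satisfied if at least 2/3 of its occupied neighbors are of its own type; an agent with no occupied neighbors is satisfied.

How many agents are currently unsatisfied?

Row 0: (0,1)P 1/3 unhappy · (0,3)P 3/4 ok · (0,4)P 3/4 ok
Row 1: (1,0)Q 3/4 ok · (1,1)Q 3/5 unhappy · (1,2)P 3/6 unhappy · (1,3)P 3/5 unhappy · (1,4)Q 2/6 unhappy · (1,5)P 1/3 unhappy
Row 2: (2,0)Q 3/5 unhappy · (2,1)Q 3/7 unhappy · (2,3)Q 1/5 unhappy · (2,5)Q 2/3 ok
Row 3: (3,0)P 1/3 unhappy · (3,1)P 2/5 unhappy · (3,2)P 3/6 unhappy · (3,3)P 2/5 unhappy · (3,5)Q 2/3 ok
Row 4: (4,2)Q 0/4 unhappy · (4,3)P 2/4 unhappy · (4,4)Q 1/4 unhappy · (4,5)P 0/2 unhappy
Unsatisfied: (0,1), (1,1), (1,2), (1,3), (1,4), (1,5), (2,0), (2,1), (2,3), (3,0), (3,1), (3,2), (3,3), (4,2), (4,3), (4,4), (4,5) — 17 in total.

17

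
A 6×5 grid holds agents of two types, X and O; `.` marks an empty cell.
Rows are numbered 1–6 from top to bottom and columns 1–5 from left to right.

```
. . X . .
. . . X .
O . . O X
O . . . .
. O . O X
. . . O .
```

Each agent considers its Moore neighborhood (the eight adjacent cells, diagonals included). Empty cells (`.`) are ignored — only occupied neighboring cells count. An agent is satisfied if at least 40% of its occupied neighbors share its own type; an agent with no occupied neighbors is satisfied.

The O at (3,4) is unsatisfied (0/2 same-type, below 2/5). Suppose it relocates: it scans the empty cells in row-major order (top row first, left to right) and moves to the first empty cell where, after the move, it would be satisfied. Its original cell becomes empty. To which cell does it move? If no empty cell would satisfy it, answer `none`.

Vacating (3,4). Empty cells in order:
  (1,1): 0/0 same-type → satisfied — stop here.

(1,1)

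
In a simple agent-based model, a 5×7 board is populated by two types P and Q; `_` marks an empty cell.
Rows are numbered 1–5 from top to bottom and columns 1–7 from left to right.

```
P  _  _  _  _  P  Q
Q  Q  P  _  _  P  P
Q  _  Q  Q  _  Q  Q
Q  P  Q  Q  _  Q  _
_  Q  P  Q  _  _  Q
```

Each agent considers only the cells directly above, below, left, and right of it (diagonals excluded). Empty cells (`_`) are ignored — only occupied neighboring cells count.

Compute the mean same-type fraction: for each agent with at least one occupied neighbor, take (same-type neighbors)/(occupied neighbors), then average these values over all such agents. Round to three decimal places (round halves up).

Row 1: (1,1)P 0/1 · (1,6)P 1/2 · (1,7)Q 0/2
Row 2: (2,1)Q 2/3 · (2,2)Q 1/2 · (2,3)P 0/2 · (2,6)P 2/3 · (2,7)P 1/3
Row 3: (3,1)Q 2/2 · (3,3)Q 2/3 · (3,4)Q 2/2 · (3,6)Q 2/3 · (3,7)Q 1/2
Row 4: (4,1)Q 1/2 · (4,2)P 0/3 · (4,3)Q 2/4 · (4,4)Q 3/3 · (4,6)Q 1/1
Row 5: (5,2)Q 0/2 · (5,3)P 0/3 · (5,4)Q 1/2 · (5,7)Q — no occupied neighbors
Sum over 21 agents: 0/1 + 1/2 + 0/2 + 2/3 + 1/2 + 0/2 + 2/3 + 1/3 + 2/2 + 2/3 + 2/2 + 2/3 + 1/2 + 1/2 + 0/3 + 2/4 + 3/3 + 1/1 + 0/2 + 0/3 + 1/2 = 10; mean = 10 ÷ 21 = 10/21 = 0.476190… → 0.476.

0.476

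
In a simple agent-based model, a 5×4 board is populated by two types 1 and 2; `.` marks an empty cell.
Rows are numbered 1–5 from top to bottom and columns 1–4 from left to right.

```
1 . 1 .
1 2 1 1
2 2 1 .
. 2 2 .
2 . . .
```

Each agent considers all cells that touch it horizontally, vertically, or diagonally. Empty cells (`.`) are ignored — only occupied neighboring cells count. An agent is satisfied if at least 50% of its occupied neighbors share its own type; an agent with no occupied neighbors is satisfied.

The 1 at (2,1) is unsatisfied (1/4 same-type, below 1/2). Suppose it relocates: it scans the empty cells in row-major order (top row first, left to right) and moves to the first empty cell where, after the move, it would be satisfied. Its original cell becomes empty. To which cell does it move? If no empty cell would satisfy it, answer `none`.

(1,2)

Vacating (2,1). Empty cells in order:
  (1,2): 3/4 same-type → satisfied — stop here.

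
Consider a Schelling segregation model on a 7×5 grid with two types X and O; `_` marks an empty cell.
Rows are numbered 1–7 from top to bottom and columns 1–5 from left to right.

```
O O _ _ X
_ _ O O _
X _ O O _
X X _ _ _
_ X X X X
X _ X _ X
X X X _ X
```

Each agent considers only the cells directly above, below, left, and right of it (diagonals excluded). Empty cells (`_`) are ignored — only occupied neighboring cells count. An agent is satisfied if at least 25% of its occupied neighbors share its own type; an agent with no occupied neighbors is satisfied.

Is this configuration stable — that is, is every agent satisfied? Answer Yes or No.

(1,1)O 1/1 ok
(1,2)O 1/1 ok
(1,5)X 0/0 ok
(2,3)O 2/2 ok
(2,4)O 2/2 ok
(3,1)X 1/1 ok
(3,3)O 2/2 ok
(3,4)O 2/2 ok
(4,1)X 2/2 ok
(4,2)X 2/2 ok
(5,2)X 2/2 ok
(5,3)X 3/3 ok
(5,4)X 2/2 ok
(5,5)X 2/2 ok
(6,1)X 1/1 ok
(6,3)X 2/2 ok
(6,5)X 2/2 ok
(7,1)X 2/2 ok
(7,2)X 2/2 ok
(7,3)X 2/2 ok
(7,5)X 1/1 ok
All meet the threshold, so the configuration is stable.

Yes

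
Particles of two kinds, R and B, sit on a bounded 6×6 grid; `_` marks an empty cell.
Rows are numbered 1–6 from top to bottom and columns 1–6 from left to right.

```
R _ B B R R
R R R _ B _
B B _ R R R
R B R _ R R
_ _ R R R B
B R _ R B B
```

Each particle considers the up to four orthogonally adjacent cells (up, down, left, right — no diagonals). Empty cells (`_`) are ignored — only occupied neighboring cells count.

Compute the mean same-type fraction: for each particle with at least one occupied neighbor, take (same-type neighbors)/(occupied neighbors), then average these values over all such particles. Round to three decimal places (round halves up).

0.574

(1,1)R 1/1
(1,3)B 1/2
(1,4)B 1/2
(1,5)R 1/3
(1,6)R 1/1
(2,1)R 2/3
(2,2)R 2/3
(2,3)R 1/2
(2,5)B 0/2
(3,1)B 1/3
(3,2)B 2/3
(3,4)R 1/1
(3,5)R 3/4
(3,6)R 2/2
(4,1)R 0/2
(4,2)B 1/3
(4,3)R 1/2
(4,5)R 3/3
(4,6)R 2/3
(5,3)R 2/2
(5,4)R 3/3
(5,5)R 2/4
(5,6)B 1/3
(6,1)B 0/1
(6,2)R 0/1
(6,4)R 1/2
(6,5)B 1/3
(6,6)B 2/2
Sum over 28 particles: 1/1 + 1/2 + 1/2 + 1/3 + 1/1 + 2/3 + 2/3 + 1/2 + 0/2 + 1/3 + 2/3 + 1/1 + 3/4 + 2/2 + 0/2 + 1/3 + 1/2 + 3/3 + 2/3 + 2/2 + 3/3 + 2/4 + 1/3 + 0/1 + 0/1 + 1/2 + 1/3 + 2/2 = 193/12; mean = 193/12 ÷ 28 = 193/336 = 0.574404… → 0.574.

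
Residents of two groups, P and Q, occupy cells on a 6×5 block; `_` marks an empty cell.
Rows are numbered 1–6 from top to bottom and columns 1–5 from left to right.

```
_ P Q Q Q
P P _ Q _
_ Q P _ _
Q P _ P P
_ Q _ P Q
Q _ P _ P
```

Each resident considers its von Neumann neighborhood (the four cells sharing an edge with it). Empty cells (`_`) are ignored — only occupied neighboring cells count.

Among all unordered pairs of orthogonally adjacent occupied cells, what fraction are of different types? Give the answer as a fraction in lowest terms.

Scan each occupied cell's neighbors to the right and below so each pair is counted once.
From row 1: 1 unlike of 5 pairs (running 1/5).
From row 2: 1 unlike of 2 pairs (running 2/7).
From row 3: 2 unlike of 2 pairs (running 4/9).
From row 4: 3 unlike of 5 pairs (running 7/14).
From row 5: 2 unlike of 2 pairs (running 9/16).
Total adjacent occupied pairs: 16; unlike-type pairs: 9.
9/16 is already in lowest terms.

9/16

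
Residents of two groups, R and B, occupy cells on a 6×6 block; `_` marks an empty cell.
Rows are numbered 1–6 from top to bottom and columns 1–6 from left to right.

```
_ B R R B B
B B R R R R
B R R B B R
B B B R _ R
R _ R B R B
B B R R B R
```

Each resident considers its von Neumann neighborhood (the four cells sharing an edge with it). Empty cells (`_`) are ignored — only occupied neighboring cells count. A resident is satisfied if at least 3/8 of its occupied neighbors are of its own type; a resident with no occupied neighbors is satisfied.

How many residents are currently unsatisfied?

14

Row 1: (1,2)B 1/2 satisfied · (1,3)R 2/3 satisfied · (1,4)R 2/3 satisfied · (1,5)B 1/3 not · (1,6)B 1/2 satisfied
Row 2: (2,1)B 2/2 satisfied · (2,2)B 2/4 satisfied · (2,3)R 3/4 satisfied · (2,4)R 3/4 satisfied · (2,5)R 2/4 satisfied · (2,6)R 2/3 satisfied
Row 3: (3,1)B 2/3 satisfied · (3,2)R 1/4 not · (3,3)R 2/4 satisfied · (3,4)B 1/4 not · (3,5)B 1/3 not · (3,6)R 2/3 satisfied
Row 4: (4,1)B 2/3 satisfied · (4,2)B 2/3 satisfied · (4,3)B 1/4 not · (4,4)R 0/3 not · (4,6)R 1/2 satisfied
Row 5: (5,1)R 0/2 not · (5,3)R 1/3 not · (5,4)B 0/4 not · (5,5)R 0/3 not · (5,6)B 0/3 not
Row 6: (6,1)B 1/2 satisfied · (6,2)B 1/2 satisfied · (6,3)R 2/3 satisfied · (6,4)R 1/3 not · (6,5)B 0/3 not · (6,6)R 0/2 not
Unsatisfied: (1,5), (3,2), (3,4), (3,5), (4,3), (4,4), (5,1), (5,3), (5,4), (5,5), (5,6), (6,4), (6,5), (6,6) — 14 in total.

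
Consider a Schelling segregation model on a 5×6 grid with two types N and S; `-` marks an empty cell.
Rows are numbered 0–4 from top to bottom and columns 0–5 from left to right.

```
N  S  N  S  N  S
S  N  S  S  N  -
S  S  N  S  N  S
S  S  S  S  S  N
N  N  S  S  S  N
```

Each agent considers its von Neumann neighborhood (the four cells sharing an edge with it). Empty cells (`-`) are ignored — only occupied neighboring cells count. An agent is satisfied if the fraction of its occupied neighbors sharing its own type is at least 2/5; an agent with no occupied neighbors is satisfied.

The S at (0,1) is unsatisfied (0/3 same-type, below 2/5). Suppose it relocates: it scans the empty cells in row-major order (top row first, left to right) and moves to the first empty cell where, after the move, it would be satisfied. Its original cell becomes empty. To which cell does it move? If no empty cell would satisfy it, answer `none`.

(1,5)

Vacating (0,1). Empty cells in order:
  (1,5): 2/3 same-type → satisfied — stop here.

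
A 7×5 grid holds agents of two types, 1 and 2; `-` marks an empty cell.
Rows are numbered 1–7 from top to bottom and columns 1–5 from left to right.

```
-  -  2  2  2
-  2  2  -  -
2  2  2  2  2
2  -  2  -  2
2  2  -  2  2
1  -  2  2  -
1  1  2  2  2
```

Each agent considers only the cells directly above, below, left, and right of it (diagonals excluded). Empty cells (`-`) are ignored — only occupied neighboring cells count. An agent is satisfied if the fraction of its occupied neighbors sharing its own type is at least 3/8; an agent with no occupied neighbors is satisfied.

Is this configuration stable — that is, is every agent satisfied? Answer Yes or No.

Row 1: (1,3)2 2/2 satisfied · (1,4)2 2/2 satisfied · (1,5)2 1/1 satisfied
Row 2: (2,2)2 2/2 satisfied · (2,3)2 3/3 satisfied
Row 3: (3,1)2 2/2 satisfied · (3,2)2 3/3 satisfied · (3,3)2 4/4 satisfied · (3,4)2 2/2 satisfied · (3,5)2 2/2 satisfied
Row 4: (4,1)2 2/2 satisfied · (4,3)2 1/1 satisfied · (4,5)2 2/2 satisfied
Row 5: (5,1)2 2/3 satisfied · (5,2)2 1/1 satisfied · (5,4)2 2/2 satisfied · (5,5)2 2/2 satisfied
Row 6: (6,1)1 1/2 satisfied · (6,3)2 2/2 satisfied · (6,4)2 3/3 satisfied
Row 7: (7,1)1 2/2 satisfied · (7,2)1 1/2 satisfied · (7,3)2 2/3 satisfied · (7,4)2 3/3 satisfied · (7,5)2 1/1 satisfied
All meet the threshold, so the configuration is stable.

Yes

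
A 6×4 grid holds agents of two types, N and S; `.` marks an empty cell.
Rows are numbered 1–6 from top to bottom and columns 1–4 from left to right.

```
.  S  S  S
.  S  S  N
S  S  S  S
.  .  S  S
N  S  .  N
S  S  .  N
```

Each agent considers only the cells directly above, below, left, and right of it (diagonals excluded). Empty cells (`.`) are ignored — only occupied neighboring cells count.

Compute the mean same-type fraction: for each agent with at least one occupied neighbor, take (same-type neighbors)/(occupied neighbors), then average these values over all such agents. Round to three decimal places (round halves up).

(1,2)S 2/2
(1,3)S 3/3
(1,4)S 1/2
(2,2)S 3/3
(2,3)S 3/4
(2,4)N 0/3
(3,1)S 1/1
(3,2)S 3/3
(3,3)S 4/4
(3,4)S 2/3
(4,3)S 2/2
(4,4)S 2/3
(5,1)N 0/2
(5,2)S 1/2
(5,4)N 1/2
(6,1)S 1/2
(6,2)S 2/2
(6,4)N 1/1
Sum over 18 agents: 2/2 + 3/3 + 1/2 + 3/3 + 3/4 + 0/3 + 1/1 + 3/3 + 4/4 + 2/3 + 2/2 + 2/3 + 0/2 + 1/2 + 1/2 + 1/2 + 2/2 + 1/1 = 157/12; mean = 157/12 ÷ 18 = 157/216 = 0.726851… → 0.727.

0.727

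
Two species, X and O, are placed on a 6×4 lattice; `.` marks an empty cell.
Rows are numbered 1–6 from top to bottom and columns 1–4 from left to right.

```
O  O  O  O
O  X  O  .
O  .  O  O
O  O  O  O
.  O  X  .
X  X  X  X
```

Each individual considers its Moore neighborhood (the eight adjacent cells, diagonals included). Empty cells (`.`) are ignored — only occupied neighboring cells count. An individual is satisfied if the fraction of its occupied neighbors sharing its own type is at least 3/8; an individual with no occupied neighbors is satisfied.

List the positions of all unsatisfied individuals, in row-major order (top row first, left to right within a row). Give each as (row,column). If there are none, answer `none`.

(1,1)O 2/3 ✓
(1,2)O 4/5 ✓
(1,3)O 3/4 ✓
(1,4)O 2/2 ✓
(2,1)O 3/4 ✓
(2,2)X 0/7 ✗
(2,3)O 5/6 ✓
(3,1)O 3/4 ✓
(3,3)O 5/6 ✓
(3,4)O 4/4 ✓
(4,1)O 3/3 ✓
(4,2)O 5/6 ✓
(4,3)O 5/6 ✓
(4,4)O 3/4 ✓
(5,2)O 3/7 ✓
(5,3)X 3/7 ✓
(6,1)X 1/2 ✓
(6,2)X 3/4 ✓
(6,3)X 3/4 ✓
(6,4)X 2/2 ✓

(2,2)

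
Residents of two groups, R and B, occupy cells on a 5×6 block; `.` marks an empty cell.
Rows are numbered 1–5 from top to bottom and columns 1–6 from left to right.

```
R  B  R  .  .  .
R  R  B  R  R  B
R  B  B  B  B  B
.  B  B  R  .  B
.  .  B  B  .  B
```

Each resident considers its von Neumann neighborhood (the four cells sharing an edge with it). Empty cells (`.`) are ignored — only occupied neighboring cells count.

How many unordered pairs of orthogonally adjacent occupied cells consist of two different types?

Scan each occupied cell's neighbors to the right and below so each pair is counted once.
Row 1: R(1,1)–B(1,2)≠ R(1,1)–R(2,1)= B(1,2)–R(1,3)≠ B(1,2)–R(2,2)≠ R(1,3)–B(2,3)≠  → 4/5 unlike.
Row 2: R(2,1)–R(2,2)= R(2,1)–R(3,1)= R(2,2)–B(2,3)≠ R(2,2)–B(3,2)≠ B(2,3)–R(2,4)≠ B(2,3)–B(3,3)= R(2,4)–R(2,5)= R(2,4)–B(3,4)≠ R(2,5)–B(2,6)≠ R(2,5)–B(3,5)≠ B(2,6)–B(3,6)=  → 6/11 unlike.
Row 3: R(3,1)–B(3,2)≠ B(3,2)–B(3,3)= B(3,2)–B(4,2)= B(3,3)–B(3,4)= B(3,3)–B(4,3)= B(3,4)–B(3,5)= B(3,4)–R(4,4)≠ B(3,5)–B(3,6)= B(3,6)–B(4,6)=  → 2/9 unlike.
Row 4: B(4,2)–B(4,3)= B(4,3)–R(4,4)≠ B(4,3)–B(5,3)= R(4,4)–B(5,4)≠ B(4,6)–B(5,6)=  → 2/5 unlike.
Row 5: B(5,3)–B(5,4)=  → 0/1 unlike.
Total adjacent occupied pairs: 31; unlike-type pairs: 14.

14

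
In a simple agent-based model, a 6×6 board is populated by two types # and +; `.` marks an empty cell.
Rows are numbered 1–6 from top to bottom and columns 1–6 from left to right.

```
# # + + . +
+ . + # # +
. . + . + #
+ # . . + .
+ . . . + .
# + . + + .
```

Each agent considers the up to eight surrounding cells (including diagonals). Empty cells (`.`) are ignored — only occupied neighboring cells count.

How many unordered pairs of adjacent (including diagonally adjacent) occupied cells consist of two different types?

21

Scan each occupied cell's neighbors to the right and below (and the two forward diagonals) so each pair is counted once.
Row 1: #(1,1)–#(1,2)= #(1,1)–+(2,1)≠ #(1,2)–+(1,3)≠ #(1,2)–+(2,3)≠ #(1,2)–+(2,1)≠ +(1,3)–+(1,4)= +(1,3)–+(2,3)= +(1,3)–#(2,4)≠ +(1,4)–#(2,4)≠ +(1,4)–#(2,5)≠ +(1,4)–+(2,3)= +(1,6)–+(2,6)= +(1,6)–#(2,5)≠  → 8/13 unlike.
Row 2: +(2,3)–#(2,4)≠ +(2,3)–+(3,3)= #(2,4)–#(2,5)= #(2,4)–+(3,5)≠ #(2,4)–+(3,3)≠ #(2,5)–+(2,6)≠ #(2,5)–+(3,5)≠ #(2,5)–#(3,6)= +(2,6)–#(3,6)≠ +(2,6)–+(3,5)=  → 6/10 unlike.
Row 3: +(3,3)–#(4,2)≠ +(3,5)–#(3,6)≠ +(3,5)–+(4,5)= #(3,6)–+(4,5)≠  → 3/4 unlike.
Row 4: +(4,1)–#(4,2)≠ +(4,1)–+(5,1)= #(4,2)–+(5,1)≠ +(4,5)–+(5,5)=  → 2/4 unlike.
Row 5: +(5,1)–#(6,1)≠ +(5,1)–+(6,2)= +(5,5)–+(6,5)= +(5,5)–+(6,4)=  → 1/4 unlike.
Row 6: #(6,1)–+(6,2)≠ +(6,4)–+(6,5)=  → 1/2 unlike.
Total adjacent occupied pairs: 37; unlike-type pairs: 21.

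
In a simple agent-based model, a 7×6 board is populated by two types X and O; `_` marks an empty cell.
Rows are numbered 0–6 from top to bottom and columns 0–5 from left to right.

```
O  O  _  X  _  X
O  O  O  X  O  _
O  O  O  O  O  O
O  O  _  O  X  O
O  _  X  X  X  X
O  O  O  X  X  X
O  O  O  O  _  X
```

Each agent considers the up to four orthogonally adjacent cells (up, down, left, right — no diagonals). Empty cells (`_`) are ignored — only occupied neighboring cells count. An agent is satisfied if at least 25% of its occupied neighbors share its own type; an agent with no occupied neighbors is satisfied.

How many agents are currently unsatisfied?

(0,0)O 2/2 ok
(0,1)O 2/2 ok
(0,3)X 1/1 ok
(0,5)X 0/0 ok
(1,0)O 3/3 ok
(1,1)O 4/4 ok
(1,2)O 2/3 ok
(1,3)X 1/4 ok
(1,4)O 1/2 ok
(2,0)O 3/3 ok
(2,1)O 4/4 ok
(2,2)O 3/3 ok
(2,3)O 3/4 ok
(2,4)O 3/4 ok
(2,5)O 2/2 ok
(3,0)O 3/3 ok
(3,1)O 2/2 ok
(3,3)O 1/3 ok
(3,4)X 1/4 ok
(3,5)O 1/3 ok
(4,0)O 2/2 ok
(4,2)X 1/2 ok
(4,3)X 3/4 ok
(4,4)X 4/4 ok
(4,5)X 2/3 ok
(5,0)O 3/3 ok
(5,1)O 3/3 ok
(5,2)O 2/4 ok
(5,3)X 2/4 ok
(5,4)X 3/3 ok
(5,5)X 3/3 ok
(6,0)O 2/2 ok
(6,1)O 3/3 ok
(6,2)O 3/3 ok
(6,3)O 1/2 ok
(6,5)X 1/1 ok
Every one meets the threshold.

0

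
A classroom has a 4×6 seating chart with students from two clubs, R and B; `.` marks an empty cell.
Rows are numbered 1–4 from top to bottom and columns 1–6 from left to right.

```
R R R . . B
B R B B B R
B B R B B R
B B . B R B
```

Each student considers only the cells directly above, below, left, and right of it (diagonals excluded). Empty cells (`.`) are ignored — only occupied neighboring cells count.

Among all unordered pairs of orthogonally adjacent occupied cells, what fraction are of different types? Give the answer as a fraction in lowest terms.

1/2

Scan each occupied cell's neighbors to the right and below so each pair is counted once.
From row 1: 3 unlike of 6 pairs (running 3/6).
From row 2: 5 unlike of 11 pairs (running 8/17).
From row 3: 5 unlike of 10 pairs (running 13/27).
From row 4: 2 unlike of 3 pairs (running 15/30).
Total adjacent occupied pairs: 30; unlike-type pairs: 15.
15/30 reduces to 1/2.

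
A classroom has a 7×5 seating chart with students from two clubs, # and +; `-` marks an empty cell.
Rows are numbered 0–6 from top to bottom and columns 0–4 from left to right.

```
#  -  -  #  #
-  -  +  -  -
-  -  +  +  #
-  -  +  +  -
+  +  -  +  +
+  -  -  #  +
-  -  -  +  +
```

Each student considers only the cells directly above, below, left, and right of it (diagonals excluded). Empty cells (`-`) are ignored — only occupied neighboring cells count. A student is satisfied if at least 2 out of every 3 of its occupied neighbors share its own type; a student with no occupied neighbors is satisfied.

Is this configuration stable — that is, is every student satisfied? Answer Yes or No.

No

(0,0)# 0/0 satisfied
(0,3)# 1/1 satisfied
(0,4)# 1/1 satisfied
(1,2)+ 1/1 satisfied
(2,2)+ 3/3 satisfied
(2,3)+ 2/3 satisfied
(2,4)# 0/1 not
(3,2)+ 2/2 satisfied
(3,3)+ 3/3 satisfied
(4,0)+ 2/2 satisfied
(4,1)+ 1/1 satisfied
(4,3)+ 2/3 satisfied
(4,4)+ 2/2 satisfied
(5,0)+ 1/1 satisfied
(5,3)# 0/3 not
(5,4)+ 2/3 satisfied
(6,3)+ 1/2 not
(6,4)+ 2/2 satisfied
For instance (2,4) has only 0/1 same-type neighbors, below 2/3.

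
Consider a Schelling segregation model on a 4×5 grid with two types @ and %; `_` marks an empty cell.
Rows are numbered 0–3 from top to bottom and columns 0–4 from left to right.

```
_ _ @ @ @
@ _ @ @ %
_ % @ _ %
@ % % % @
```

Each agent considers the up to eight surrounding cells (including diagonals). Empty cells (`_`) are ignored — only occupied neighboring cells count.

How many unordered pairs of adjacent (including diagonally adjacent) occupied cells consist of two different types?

14

Scan each occupied cell's neighbors to the right and below (and the two forward diagonals) so each pair is counted once.
From row 0: 2 unlike of 9 pairs (running 2/9).
From row 1: 4 unlike of 8 pairs (running 6/17).
From row 2: 6 unlike of 9 pairs (running 12/26).
From row 3: 2 unlike of 4 pairs (running 14/30).
Total adjacent occupied pairs: 30; unlike-type pairs: 14.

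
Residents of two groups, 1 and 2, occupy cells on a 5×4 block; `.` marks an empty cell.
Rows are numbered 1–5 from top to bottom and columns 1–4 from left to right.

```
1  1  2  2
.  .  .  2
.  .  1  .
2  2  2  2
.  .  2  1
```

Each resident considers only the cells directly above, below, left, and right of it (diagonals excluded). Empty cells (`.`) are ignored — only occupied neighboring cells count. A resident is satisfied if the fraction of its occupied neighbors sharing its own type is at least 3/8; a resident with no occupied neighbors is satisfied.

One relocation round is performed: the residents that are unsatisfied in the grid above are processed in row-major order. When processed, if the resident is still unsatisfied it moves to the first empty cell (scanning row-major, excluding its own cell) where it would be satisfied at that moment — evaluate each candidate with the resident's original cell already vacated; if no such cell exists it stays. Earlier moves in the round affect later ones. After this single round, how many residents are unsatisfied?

0

Initially unsatisfied (in order): (3,3), (5,4).
  (3,3) → (2,1).
  (5,4) → (2,2).
Resulting grid:
1 1 2 2
1 1 . 2
. . . .
2 2 2 2
. . 2 .
All satisfied now.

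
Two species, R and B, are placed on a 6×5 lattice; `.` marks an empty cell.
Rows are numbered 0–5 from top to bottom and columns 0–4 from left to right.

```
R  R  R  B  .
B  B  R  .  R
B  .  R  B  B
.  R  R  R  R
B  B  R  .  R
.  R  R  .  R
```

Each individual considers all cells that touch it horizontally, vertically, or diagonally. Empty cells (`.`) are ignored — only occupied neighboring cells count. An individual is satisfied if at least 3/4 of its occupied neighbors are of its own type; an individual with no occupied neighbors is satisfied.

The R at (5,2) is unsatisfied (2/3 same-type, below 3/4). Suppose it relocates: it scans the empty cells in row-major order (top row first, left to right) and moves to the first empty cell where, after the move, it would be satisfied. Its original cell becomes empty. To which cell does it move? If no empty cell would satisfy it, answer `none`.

(4,3)

Vacating (5,2). Empty cells in order:
  (0,4): 1/2 same-type → still unsatisfied.
  (1,3): 4/7 same-type → still unsatisfied.
  (2,1): 4/7 same-type → still unsatisfied.
  (3,0): 1/4 same-type → still unsatisfied.
  (4,3): 6/6 same-type → satisfied — stop here.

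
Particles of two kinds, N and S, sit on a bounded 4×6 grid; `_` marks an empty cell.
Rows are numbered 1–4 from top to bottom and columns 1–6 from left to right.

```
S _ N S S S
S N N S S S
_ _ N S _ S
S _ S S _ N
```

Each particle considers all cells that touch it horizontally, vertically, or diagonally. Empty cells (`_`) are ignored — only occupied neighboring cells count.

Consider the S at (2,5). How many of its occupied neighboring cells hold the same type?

Occupied neighbors of (2,5): (1,4)=S, (1,5)=S, (1,6)=S, (2,4)=S, (2,6)=S, (3,4)=S, (3,6)=S.
Same type (S): 7 of 7.

7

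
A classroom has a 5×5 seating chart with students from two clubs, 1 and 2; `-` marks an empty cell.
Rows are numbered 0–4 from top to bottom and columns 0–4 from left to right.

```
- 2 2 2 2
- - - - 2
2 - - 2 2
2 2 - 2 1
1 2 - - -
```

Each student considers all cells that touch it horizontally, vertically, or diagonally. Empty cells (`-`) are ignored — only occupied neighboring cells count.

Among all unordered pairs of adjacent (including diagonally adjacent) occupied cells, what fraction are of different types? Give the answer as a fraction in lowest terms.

Scan each occupied cell's neighbors to the right and below (and the two forward diagonals) so each pair is counted once.
From row 0: 0 unlike of 5 pairs (running 0/5).
From row 1: 0 unlike of 2 pairs (running 0/7).
From row 2: 2 unlike of 7 pairs (running 2/14).
From row 3: 3 unlike of 6 pairs (running 5/20).
From row 4: 1 unlike of 1 pairs (running 6/21).
Total adjacent occupied pairs: 21; unlike-type pairs: 6.
6/21 reduces to 2/7.

2/7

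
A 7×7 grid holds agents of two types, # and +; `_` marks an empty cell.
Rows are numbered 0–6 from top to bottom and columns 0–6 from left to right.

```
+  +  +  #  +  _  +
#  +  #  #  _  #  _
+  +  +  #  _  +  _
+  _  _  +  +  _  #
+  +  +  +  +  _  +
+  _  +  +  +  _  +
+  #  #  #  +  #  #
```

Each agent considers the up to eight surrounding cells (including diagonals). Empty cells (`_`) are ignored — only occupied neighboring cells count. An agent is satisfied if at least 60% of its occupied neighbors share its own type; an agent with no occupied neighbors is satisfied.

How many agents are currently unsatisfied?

22

(0,0)+ 2/3 ✓
(0,1)+ 3/5 ✓
(0,2)+ 2/5 ✗
(0,3)# 2/4 ✗
(0,4)+ 0/3 ✗
(0,6)+ 0/1 ✗
(1,0)# 0/5 ✗
(1,1)+ 6/8 ✓
(1,2)# 3/8 ✗
(1,3)# 3/6 ✗
(1,5)# 0/3 ✗
(2,0)+ 3/4 ✓
(2,1)+ 4/6 ✓
(2,2)+ 3/6 ✗
(2,3)# 2/5 ✗
(2,5)+ 1/3 ✗
(3,0)+ 4/4 ✓
(3,3)+ 5/6 ✓
(3,4)+ 4/5 ✓
(3,6)# 0/2 ✗
(4,0)+ 3/3 ✓
(4,1)+ 5/5 ✓
(4,2)+ 5/5 ✓
(4,3)+ 7/7 ✓
(4,4)+ 5/5 ✓
(4,6)+ 1/2 ✗
(5,0)+ 3/4 ✓
(5,2)+ 4/7 ✗
(5,3)+ 6/8 ✓
(5,4)+ 4/6 ✓
(5,6)+ 1/3 ✗
(6,0)+ 1/2 ✗
(6,1)# 1/4 ✗
(6,2)# 2/4 ✗
(6,3)# 1/5 ✗
(6,4)+ 2/4 ✗
(6,5)# 1/4 ✗
(6,6)# 1/2 ✗
Unsatisfied: (0,2), (0,3), (0,4), (0,6), (1,0), (1,2), (1,3), (1,5), (2,2), (2,3), (2,5), (3,6), (4,6), (5,2), (5,6), (6,0), (6,1), (6,2), (6,3), (6,4), (6,5), (6,6) — 22 in total.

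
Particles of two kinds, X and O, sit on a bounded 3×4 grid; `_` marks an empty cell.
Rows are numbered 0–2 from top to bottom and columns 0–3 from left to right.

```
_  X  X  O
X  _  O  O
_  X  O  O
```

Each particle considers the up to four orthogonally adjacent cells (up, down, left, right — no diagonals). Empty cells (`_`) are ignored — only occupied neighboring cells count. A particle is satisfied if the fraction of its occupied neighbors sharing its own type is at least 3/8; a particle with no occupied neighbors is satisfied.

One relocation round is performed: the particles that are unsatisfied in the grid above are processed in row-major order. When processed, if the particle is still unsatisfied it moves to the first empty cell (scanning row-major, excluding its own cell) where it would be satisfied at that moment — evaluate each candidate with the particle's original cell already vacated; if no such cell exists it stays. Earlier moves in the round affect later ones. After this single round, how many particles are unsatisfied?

Initially unsatisfied (in order): (0,2), (2,1).
  (0,2) → (0,0).
  (2,1) → (1,1).
Resulting grid:
X X _ O
X X O O
_ _ O O
All satisfied now.

0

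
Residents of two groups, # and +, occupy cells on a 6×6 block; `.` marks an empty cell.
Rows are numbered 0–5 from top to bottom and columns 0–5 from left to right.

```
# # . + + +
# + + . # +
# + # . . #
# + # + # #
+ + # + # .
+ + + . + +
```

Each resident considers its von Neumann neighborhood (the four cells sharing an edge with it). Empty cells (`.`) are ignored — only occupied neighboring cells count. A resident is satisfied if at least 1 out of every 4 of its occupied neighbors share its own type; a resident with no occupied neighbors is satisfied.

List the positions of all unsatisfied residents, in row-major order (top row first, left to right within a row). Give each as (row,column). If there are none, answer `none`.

(0,0)# 2/2 ok
(0,1)# 1/2 ok
(0,3)+ 1/1 ok
(0,4)+ 2/3 ok
(0,5)+ 2/2 ok
(1,0)# 2/3 ok
(1,1)+ 2/4 ok
(1,2)+ 1/2 ok
(1,4)# 0/2 unhappy
(1,5)+ 1/3 ok
(2,0)# 2/3 ok
(2,1)+ 2/4 ok
(2,2)# 1/3 ok
(2,5)# 1/2 ok
(3,0)# 1/3 ok
(3,1)+ 2/4 ok
(3,2)# 2/4 ok
(3,3)+ 1/3 ok
(3,4)# 2/3 ok
(3,5)# 2/2 ok
(4,0)+ 2/3 ok
(4,1)+ 3/4 ok
(4,2)# 1/4 ok
(4,3)+ 1/3 ok
(4,4)# 1/3 ok
(5,0)+ 2/2 ok
(5,1)+ 3/3 ok
(5,2)+ 1/2 ok
(5,4)+ 1/2 ok
(5,5)+ 1/1 ok

(1,4)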